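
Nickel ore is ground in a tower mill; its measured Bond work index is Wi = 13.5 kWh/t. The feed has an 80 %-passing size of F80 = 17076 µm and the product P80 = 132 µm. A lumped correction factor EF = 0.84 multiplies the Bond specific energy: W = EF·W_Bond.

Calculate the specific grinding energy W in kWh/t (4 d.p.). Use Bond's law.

W = 9.0024 kWh/t

W = 10 Wi (P80^-0.5 − F80^-0.5)
1/√132 = 0.087039;  1/√17076 = 0.007653
W = 10·13.5·(0.087039 − 0.007653) = 10.7171 kWh/t
With EF = 0.84: W = 10.7171·0.84 = 9.0024 kWh/t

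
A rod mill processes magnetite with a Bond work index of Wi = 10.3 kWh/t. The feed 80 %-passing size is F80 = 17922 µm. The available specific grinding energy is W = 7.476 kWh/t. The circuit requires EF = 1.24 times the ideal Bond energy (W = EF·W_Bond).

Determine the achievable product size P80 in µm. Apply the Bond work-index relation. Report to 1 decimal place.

P80 = 229.5 µm

W = 10·Wi·[P80^(−½) − F80^(−½)]
W_Bond = W / EF = 7.476 / 1.24 = 6.0290 kWh/t
⇒ 1/√P80 = W_Bond/(10·Wi) + 1/√F80
  = 6.0290/(10·10.3) + 1/√17922 = 0.058534 + 0.007470 = 0.066004
P80 = (1/0.066004)² = 15.1506² = 229.54 µm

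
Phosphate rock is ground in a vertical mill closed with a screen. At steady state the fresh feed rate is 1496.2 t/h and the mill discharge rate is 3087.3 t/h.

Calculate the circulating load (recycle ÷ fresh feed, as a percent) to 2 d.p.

M = F + R at steady state, so:
R = M − F = 3087.3 − 1496.2 = 1591.1 t/h
CL = 100·R/F = 100·1591.1/1496.2 = 106.34 %

CL = 106.34 %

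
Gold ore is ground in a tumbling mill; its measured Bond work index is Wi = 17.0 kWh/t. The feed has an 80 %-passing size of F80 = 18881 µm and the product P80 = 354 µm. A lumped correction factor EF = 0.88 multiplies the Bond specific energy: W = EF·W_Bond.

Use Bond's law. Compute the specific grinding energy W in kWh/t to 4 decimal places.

W = 10 Wi (1/√P80 − 1/√F80)  [Bond]
1/√354 = 0.053149;  1/√18881 = 0.007278
W = 10·17.0·(0.053149 − 0.007278) = 7.7982 kWh/t
With EF = 0.88: W = 7.7982·0.88 = 6.8624 kWh/t

W = 6.8624 kWh/t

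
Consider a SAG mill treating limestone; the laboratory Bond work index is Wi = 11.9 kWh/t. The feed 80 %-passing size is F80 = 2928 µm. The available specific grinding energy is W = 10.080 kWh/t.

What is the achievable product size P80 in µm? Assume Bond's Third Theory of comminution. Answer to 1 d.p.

Bond: W = 10·Wi·(1/√P80 − 1/√F80)
P80^(−½) = W/(10 Wi) + F80^(−½)
  = 10.0800/(10·11.9) + 1/√2928 = 0.084706 + 0.018481 = 0.103186
P80 = (1/0.103186)² = 9.6912² = 93.92 µm

P80 = 93.9 µm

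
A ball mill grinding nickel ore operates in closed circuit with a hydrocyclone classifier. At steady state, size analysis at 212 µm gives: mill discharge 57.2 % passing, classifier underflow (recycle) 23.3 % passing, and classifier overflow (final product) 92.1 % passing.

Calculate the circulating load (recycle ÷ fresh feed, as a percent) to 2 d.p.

CL = 102.95 %

Mass balance on the −212 µm fraction:
(1+r)d = ru + o → r = (o−d)/(d−u)
r = (92.1 − 57.2)/(57.2 − 23.3) = 34.9/33.9 = 1.0295
CL = 100·r = 102.95 %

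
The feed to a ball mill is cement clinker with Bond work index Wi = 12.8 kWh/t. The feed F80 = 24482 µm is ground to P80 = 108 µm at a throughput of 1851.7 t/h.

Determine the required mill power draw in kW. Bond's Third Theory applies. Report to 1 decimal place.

P = 21292.2 kW

Bond: W = 10·Wi·(1/√P80 − 1/√F80)
W = 10·12.8·(1/√108 − 1/√24482) = 10·12.8·(0.089834) = 11.4987 kWh/t
P = W·T = 11.4987·1851.7 = 21292.2 kW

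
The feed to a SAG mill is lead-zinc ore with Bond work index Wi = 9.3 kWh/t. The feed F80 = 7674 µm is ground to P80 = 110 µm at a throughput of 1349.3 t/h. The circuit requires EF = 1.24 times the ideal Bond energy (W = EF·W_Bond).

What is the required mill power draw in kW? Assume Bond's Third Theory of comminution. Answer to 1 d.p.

W = 10·Wi·(P80^(-½) − F80^(-½))
W = 10·9.3·(1/√110 − 1/√7674) = 10·9.3·(0.083931) = 7.8056 kWh/t
Apply correction: 7.8056 × 1.24 = 9.6789 kWh/t
Power = W × throughput = 9.6789 kWh/t × 1349.3 t/h = 13059.8 kW

P = 13059.8 kW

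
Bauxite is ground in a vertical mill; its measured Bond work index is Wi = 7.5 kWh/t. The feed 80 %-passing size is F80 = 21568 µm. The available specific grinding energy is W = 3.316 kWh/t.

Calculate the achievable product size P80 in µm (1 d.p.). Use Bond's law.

P80 = 384.1 µm

W = 10 Wi (1/√P80 − 1/√F80)  [Bond]
P80^(−½) = W/(10 Wi) + F80^(−½)
  = 3.3160/(10·7.5) + 1/√21568 = 0.044213 + 0.006809 = 0.051023
P80 = (1/0.051023)² = 19.5992² = 384.13 µm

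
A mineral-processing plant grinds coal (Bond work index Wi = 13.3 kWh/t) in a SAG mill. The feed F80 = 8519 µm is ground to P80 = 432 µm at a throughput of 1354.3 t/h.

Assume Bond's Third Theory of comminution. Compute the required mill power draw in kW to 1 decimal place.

P = 6714.6 kW

Bond:  W = 10 Wi (1/√P − 1/√F)
W = 10·13.3·(1/√432 − 1/√8519) = 10·13.3·(0.037278) = 4.9580 kWh/t
P = W·T = 4.9580·1354.3 = 6714.6 kW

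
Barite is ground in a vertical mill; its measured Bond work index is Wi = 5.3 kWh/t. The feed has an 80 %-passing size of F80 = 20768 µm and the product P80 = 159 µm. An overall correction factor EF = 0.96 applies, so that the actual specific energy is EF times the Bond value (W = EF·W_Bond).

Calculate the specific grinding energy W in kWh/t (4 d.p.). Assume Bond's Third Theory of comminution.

W = 10 Wi (1/√P80 − 1/√F80)  [Bond]
1/√159 = 0.079305;  1/√20768 = 0.006939
W = 10·5.3·(0.079305 − 0.006939) = 3.8354 kWh/t
With EF = 0.96: W = 3.8354·0.96 = 3.6820 kWh/t

W = 3.6820 kWh/t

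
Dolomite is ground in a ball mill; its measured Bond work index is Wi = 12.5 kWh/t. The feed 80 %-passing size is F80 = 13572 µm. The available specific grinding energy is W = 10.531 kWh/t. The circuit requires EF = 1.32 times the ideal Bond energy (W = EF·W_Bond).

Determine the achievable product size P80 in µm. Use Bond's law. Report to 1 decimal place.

P80 = 190.7 µm

Bond: W = 10·Wi·(1/√P80 − 1/√F80)
W_Bond = W / EF = 10.531 / 1.32 = 7.9780 kWh/t
P80^(−½) = W_Bond/(10 Wi) + F80^(−½)
  = 7.9780/(10·12.5) + 1/√13572 = 0.063824 + 0.008584 = 0.072408
P80 = (1/0.072408)² = 13.8106² = 190.73 µm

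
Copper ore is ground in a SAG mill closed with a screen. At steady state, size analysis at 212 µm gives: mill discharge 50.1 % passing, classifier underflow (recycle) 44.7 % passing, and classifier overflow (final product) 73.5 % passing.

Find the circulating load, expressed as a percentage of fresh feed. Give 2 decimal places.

Mass balance on the −212 µm fraction:
d + r·d = r·u + o → r(d−u) = o−d
r = (73.5 − 50.1)/(50.1 − 44.7) = 23.4/5.4 = 4.3333
CL = 100·r = 433.33 %

CL = 433.33 %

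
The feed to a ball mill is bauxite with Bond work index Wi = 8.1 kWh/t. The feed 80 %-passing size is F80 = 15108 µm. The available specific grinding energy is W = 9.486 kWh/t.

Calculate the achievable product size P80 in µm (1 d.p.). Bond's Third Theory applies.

W = 10·Wi·[P80^(−½) − F80^(−½)]
⇒ 1/√P80 = W/(10·Wi) + 1/√F80
  = 9.4860/(10·8.1) + 1/√15108 = 0.117111 + 0.008136 = 0.125247
P80 = (1/0.125247)² = 7.9842² = 63.75 µm

P80 = 63.7 µm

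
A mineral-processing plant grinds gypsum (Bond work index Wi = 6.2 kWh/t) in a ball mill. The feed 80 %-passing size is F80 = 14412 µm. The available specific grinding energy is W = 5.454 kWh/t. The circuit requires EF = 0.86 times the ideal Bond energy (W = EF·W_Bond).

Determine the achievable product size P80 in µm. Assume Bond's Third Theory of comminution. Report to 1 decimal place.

W = 10 Wi (P80^-0.5 − F80^-0.5)
W_Bond = W / EF = 5.454 / 0.86 = 6.3419 kWh/t
P80^-0.5 = F80^-0.5 + W_Bond/(10 Wi)
  = 6.3419/(10·6.2) + 1/√14412 = 0.102288 + 0.008330 = 0.110618
P80 = (1/0.110618)² = 9.0401² = 81.72 µm

P80 = 81.7 µm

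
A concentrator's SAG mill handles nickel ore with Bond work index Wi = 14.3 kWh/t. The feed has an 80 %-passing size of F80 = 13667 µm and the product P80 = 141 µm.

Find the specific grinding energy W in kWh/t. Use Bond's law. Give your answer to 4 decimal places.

W = 10.8196 kWh/t

W = 10·Wi·[P80^(−½) − F80^(−½)]
1/√141 = 0.084215;  1/√13667 = 0.008554
W = 10·14.3·(0.084215 − 0.008554) = 10.8196 kWh/t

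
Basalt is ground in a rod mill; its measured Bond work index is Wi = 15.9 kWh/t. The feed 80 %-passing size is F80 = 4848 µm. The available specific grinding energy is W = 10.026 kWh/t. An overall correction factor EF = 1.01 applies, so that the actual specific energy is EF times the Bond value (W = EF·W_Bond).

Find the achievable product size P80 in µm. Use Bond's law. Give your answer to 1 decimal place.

Bond: W = 10·Wi·(1/√P80 − 1/√F80)
W_Bond = W / EF = 10.026 / 1.01 = 9.9267 kWh/t
P80^(−½) = W_Bond/(10 Wi) + F80^(−½)
  = 9.9267/(10·15.9) + 1/√4848 = 0.062432 + 0.014362 = 0.076794
P80 = (1/0.076794)² = 13.0218² = 169.57 µm

P80 = 169.6 µm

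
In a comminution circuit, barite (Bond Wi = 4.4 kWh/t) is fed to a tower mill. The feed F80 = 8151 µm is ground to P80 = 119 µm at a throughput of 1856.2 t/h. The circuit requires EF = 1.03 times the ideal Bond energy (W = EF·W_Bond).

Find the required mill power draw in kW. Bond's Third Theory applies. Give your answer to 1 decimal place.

W = 10·Wi·(P80^(-½) − F80^(-½))
W = 10·4.4·(1/√119 − 1/√8151) = 10·4.4·(0.080594) = 3.5461 kWh/t
Apply correction: 3.5461 × 1.03 = 3.6525 kWh/t
Power = W × throughput = 3.6525 kWh/t × 1856.2 t/h = 6779.8 kW

P = 6779.8 kW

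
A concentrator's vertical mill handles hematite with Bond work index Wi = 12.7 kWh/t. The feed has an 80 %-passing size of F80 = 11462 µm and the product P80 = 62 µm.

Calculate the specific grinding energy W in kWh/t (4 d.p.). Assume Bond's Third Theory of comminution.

W = 10·Wi·(P80^(-½) − F80^(-½))
1/√62 = 0.127000;  1/√11462 = 0.009340
W = 10·12.7·(0.127000 − 0.009340) = 14.9428 kWh/t

W = 14.9428 kWh/t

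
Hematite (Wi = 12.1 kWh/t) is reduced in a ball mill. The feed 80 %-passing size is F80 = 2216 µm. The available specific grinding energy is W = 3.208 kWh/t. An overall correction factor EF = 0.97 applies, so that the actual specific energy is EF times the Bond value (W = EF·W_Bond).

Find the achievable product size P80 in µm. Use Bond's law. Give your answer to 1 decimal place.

W = 10 Wi / √P80 − 10 Wi / √F80
W_Bond = W / EF = 3.208 / 0.97 = 3.3072 kWh/t
P80^-0.5 = F80^-0.5 + W_Bond/(10 Wi)
  = 3.3072/(10·12.1) + 1/√2216 = 0.027332 + 0.021243 = 0.048575
P80 = (1/0.048575)² = 20.5866² = 423.81 µm

P80 = 423.8 µm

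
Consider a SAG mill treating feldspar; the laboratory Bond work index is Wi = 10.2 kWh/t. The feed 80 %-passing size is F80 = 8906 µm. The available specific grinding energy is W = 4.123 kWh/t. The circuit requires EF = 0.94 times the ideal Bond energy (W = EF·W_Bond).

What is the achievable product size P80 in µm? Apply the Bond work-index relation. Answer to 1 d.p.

Bond:  W = 10 Wi (1/√P − 1/√F)
W_Bond = W / EF = 4.123 / 0.94 = 4.3862 kWh/t
⇒ 1/√P80 = W_Bond/(10 Wi) + 1/√F80
  = 4.3862/(10·10.2) + 1/√8906 = 0.043002 + 0.010596 = 0.053598
P80 = (1/0.053598)² = 18.6574² = 348.10 µm

P80 = 348.1 µm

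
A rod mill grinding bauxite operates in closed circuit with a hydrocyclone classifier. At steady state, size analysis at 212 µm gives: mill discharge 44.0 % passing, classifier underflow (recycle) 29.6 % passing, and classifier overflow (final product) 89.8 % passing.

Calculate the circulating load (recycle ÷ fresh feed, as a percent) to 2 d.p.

Balance %-passing 212 µm (r = R/F):
r = (o − d)/(d − u)
r = (89.8 − 44.0)/(44.0 − 29.6) = 45.8/14.4 = 3.1806
CL = 100·r = 318.06 %

CL = 318.06 %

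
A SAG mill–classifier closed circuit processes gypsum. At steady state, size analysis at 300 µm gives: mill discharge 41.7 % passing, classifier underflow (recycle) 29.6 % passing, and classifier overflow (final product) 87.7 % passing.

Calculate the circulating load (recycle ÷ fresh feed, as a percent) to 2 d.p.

CL = 380.17 %

Let r = R/F. Size balance at 300 µm:
d + r·d = r·u + o → r(d−u) = o−d
r = (87.7 − 41.7)/(41.7 − 29.6) = 46.0/12.1 = 3.8017
CL = 100·r = 380.17 %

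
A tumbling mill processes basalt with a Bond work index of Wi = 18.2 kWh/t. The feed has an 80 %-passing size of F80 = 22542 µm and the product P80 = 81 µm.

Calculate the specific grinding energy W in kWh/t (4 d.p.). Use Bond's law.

Bond: W = 10·Wi·(1/√P80 − 1/√F80)
1/√81 = 0.111111;  1/√22542 = 0.006660
W = 10·18.2·(0.111111 − 0.006660) = 19.0100 kWh/t

W = 19.0100 kWh/t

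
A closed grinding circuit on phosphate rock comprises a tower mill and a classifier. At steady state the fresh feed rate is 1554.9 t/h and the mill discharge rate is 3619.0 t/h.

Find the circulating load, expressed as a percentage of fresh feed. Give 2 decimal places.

CL = 132.75 %

M = F + R at steady state, so:
R = M − F = 3619.0 − 1554.9 = 2064.1 t/h
CL = 100·R/F = 100·2064.1/1554.9 = 132.75 %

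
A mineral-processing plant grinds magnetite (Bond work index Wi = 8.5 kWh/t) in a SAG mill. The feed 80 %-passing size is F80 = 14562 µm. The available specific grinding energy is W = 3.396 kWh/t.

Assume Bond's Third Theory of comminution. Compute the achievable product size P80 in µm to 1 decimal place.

W = 10 Wi / √P80 − 10 Wi / √F80
P80^(−½) = W/(10 Wi) + F80^(−½)
  = 3.3960/(10·8.5) + 1/√14562 = 0.039953 + 0.008287 = 0.048240
P80 = (1/0.048240)² = 20.7298² = 429.72 µm

P80 = 429.7 µm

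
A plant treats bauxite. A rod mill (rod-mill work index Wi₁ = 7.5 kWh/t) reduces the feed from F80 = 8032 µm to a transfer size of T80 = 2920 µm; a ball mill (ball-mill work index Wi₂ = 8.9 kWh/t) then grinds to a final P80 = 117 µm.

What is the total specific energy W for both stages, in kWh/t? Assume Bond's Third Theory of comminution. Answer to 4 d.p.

W = 7.1321 kWh/t

W = 10·Wi·(P80^(-½) − F80^(-½))
Stage 1 (8032→2920 µm, Wi₁=7.5): W₁ = 10·7.5·(0.018506 − 0.011158) = 0.5511 kWh/t
Stage 2 (2920→117 µm, Wi₂=8.9): W₂ = 10·8.9·(0.092450 − 0.018506) = 6.5810 kWh/t
W = W₁ + W₂ = 0.5511 + 6.5810 = 7.1321 kWh/t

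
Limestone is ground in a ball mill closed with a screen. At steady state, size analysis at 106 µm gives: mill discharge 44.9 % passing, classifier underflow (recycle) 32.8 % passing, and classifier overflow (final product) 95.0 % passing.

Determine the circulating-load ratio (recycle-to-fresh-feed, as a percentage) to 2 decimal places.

CL = 414.05 %

Balance %-passing 106 µm (r = R/F):
d + r·d = r·u + o → r(d−u) = o−d
r = (95.0 − 44.9)/(44.9 − 32.8) = 50.1/12.1 = 4.1405
CL = 100·r = 414.05 %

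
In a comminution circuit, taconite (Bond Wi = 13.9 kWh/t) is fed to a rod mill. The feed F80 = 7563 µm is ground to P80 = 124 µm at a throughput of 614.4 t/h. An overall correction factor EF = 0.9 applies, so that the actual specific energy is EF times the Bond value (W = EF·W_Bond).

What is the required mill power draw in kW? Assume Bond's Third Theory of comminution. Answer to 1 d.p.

W = 10 Wi / √P80 − 10 Wi / √F80
W = 10·13.9·(1/√124 − 1/√7563) = 10·13.9·(0.078304) = 10.8842 kWh/t
W_actual = 0.9 × 10.8842 = 9.7958 kWh/t
P_mill = W·ṁ = 9.7958·614.4 = 6018.5 kW

P = 6018.5 kW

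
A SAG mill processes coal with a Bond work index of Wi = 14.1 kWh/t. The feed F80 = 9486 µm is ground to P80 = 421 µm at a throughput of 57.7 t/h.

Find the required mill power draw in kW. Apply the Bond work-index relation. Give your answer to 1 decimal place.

P = 313.0 kW

W = 10·Wi·(P80^(-½) − F80^(-½))
W = 10·14.1·(1/√421 − 1/√9486) = 10·14.1·(0.038470) = 5.4242 kWh/t
P = W·T = 5.4242·57.7 = 313.0 kW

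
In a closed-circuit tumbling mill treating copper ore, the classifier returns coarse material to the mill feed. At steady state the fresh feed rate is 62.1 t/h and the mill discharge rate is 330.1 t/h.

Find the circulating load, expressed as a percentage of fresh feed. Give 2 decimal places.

CL = 431.56 %

M = F + R at steady state, so:
R = M − F = 330.1 − 62.1 = 268.0 t/h
CL = 100·R/F = 100·268.0/62.1 = 431.56 %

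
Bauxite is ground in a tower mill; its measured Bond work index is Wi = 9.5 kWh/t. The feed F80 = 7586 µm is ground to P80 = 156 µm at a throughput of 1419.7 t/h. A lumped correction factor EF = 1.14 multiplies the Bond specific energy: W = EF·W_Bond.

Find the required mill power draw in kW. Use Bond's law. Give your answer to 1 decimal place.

Bond: W = 10·Wi·(1/√P80 − 1/√F80)
W = 10·9.5·(1/√156 − 1/√7586) = 10·9.5·(0.068583) = 6.5154 kWh/t
With EF = 1.14: W = 6.5154·1.14 = 7.4275 kWh/t
Mill draw = 7.4275 × 1419.7 = 10544.8 kW

P = 10544.8 kW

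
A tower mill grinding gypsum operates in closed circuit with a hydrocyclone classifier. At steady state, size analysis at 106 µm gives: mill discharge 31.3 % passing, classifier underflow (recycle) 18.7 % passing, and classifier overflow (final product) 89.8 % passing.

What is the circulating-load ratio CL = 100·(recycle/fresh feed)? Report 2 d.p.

CL = 464.29 %

Let r = R/F. Size balance at 106 µm:
(1+r)d = ru + o → r = (o−d)/(d−u)
r = (89.8 − 31.3)/(31.3 − 18.7) = 58.5/12.6 = 4.6429
CL = 100·r = 464.29 %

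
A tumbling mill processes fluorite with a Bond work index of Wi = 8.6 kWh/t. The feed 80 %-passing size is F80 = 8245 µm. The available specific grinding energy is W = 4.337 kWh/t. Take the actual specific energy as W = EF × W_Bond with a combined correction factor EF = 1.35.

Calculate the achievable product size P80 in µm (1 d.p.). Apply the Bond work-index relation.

W = 10 Wi (P80^-0.5 − F80^-0.5)
W_Bond = W / EF = 4.337 / 1.35 = 3.2126 kWh/t
⇒ 1/√P80 = W_Bond/(10·Wi) + 1/√F80
  = 3.2126/(10·8.6) + 1/√8245 = 0.037356 + 0.011013 = 0.048369
P80 = (1/0.048369)² = 20.6745² = 427.44 µm

P80 = 427.4 µm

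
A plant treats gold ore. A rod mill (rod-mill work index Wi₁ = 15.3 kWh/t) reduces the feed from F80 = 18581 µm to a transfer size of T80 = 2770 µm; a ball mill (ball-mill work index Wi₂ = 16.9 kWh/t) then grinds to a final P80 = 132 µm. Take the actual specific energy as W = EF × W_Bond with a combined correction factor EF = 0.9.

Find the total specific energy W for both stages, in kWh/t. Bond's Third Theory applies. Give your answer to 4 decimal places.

W = 11.9548 kWh/t

W = 10·Wi·(P80^(-½) − F80^(-½))
Stage 1 (18581→2770 µm, Wi₁=15.3): W₁ = 10·15.3·(0.019000 − 0.007336) = 1.7846 kWh/t
Stage 2 (2770→132 µm, Wi₂=16.9): W₂ = 10·16.9·(0.087039 − 0.019000) = 11.4985 kWh/t
W = W₁ + W₂ = 1.7846 + 11.4985 = 13.2831 kWh/t
Corrected W = EF·W_Bond = 0.9·13.2831 = 11.9548 kWh/t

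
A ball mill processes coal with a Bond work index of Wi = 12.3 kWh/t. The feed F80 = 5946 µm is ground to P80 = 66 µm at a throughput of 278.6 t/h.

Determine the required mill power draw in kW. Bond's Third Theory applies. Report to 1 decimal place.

P = 3773.7 kW

W = 10 Wi / √P80 − 10 Wi / √F80
W = 10·12.3·(1/√66 − 1/√5946) = 10·12.3·(0.110123) = 13.5451 kWh/t
P = W·T = 13.5451·278.6 = 3773.7 kW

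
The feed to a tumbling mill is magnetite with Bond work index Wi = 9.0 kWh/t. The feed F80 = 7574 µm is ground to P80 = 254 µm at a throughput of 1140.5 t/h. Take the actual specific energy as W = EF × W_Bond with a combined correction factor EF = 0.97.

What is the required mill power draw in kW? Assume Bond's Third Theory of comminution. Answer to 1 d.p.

P = 5103.2 kW

W = 10 Wi / √P80 − 10 Wi / √F80
W = 10·9.0·(1/√254 − 1/√7574) = 10·9.0·(0.051255) = 4.6130 kWh/t
Corrected W = EF·W_Bond = 0.97·4.6130 = 4.4746 kWh/t
Power = W × throughput = 4.4746 kWh/t × 1140.5 t/h = 5103.2 kW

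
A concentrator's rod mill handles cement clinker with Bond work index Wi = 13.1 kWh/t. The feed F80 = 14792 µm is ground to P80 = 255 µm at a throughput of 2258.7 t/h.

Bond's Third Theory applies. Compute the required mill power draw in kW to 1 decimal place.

W = 10·Wi·(P80^(-½) − F80^(-½))
W = 10·13.1·(1/√255 − 1/√14792) = 10·13.1·(0.054400) = 7.1264 kWh/t
P_mill = W·ṁ = 7.1264·2258.7 = 16096.5 kW

P = 16096.5 kW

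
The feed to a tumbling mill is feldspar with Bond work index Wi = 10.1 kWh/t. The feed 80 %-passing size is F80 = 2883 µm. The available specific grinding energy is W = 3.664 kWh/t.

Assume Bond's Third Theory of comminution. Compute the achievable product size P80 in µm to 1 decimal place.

W = 10·Wi·(P80^(-½) − F80^(-½))
⇒ 1/√P80 = W/(10·Wi) + 1/√F80
  = 3.6640/(10·10.1) + 1/√2883 = 0.036277 + 0.018624 = 0.054901
P80 = (1/0.054901)² = 18.2145² = 331.77 µm

P80 = 331.8 µm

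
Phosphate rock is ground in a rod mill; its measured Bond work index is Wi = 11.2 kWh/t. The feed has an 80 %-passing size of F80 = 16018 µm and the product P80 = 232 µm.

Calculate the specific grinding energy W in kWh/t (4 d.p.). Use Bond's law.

W = 6.4682 kWh/t

W_Bond = 10·Wi·(1/√P₈₀ − 1/√F₈₀)
1/√232 = 0.065653;  1/√16018 = 0.007901
W = 10·11.2·(0.065653 − 0.007901) = 6.4682 kWh/t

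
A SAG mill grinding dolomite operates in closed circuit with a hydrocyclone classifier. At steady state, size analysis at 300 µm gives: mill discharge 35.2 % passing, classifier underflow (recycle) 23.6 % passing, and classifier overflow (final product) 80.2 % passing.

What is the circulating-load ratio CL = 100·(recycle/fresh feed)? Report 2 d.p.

CL = 387.93 %

Balance %-passing 300 µm (r = R/F):
(1+r)·d = r·u + o ⇒ r = (o−d)/(d−u)
r = (80.2 − 35.2)/(35.2 − 23.6) = 45.0/11.6 = 3.8793
CL = 100·r = 387.93 %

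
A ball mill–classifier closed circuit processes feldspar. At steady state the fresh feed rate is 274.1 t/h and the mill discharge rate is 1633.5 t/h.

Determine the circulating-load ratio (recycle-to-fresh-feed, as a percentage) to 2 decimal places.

CL = 495.95 %

Mill node: discharge = fresh + recycle.
R = M − F = 1633.5 − 274.1 = 1359.4 t/h
CL = 100·R/F = 100·1359.4/274.1 = 495.95 %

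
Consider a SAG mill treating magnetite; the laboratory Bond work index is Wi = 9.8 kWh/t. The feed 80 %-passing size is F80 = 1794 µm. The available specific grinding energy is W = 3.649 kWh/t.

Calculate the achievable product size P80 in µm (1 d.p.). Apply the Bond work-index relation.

W = 10 Wi (P80^-0.5 − F80^-0.5)
P80^-0.5 = F80^-0.5 + W/(10 Wi)
  = 3.6490/(10·9.8) + 1/√1794 = 0.037235 + 0.023610 = 0.060844
P80 = (1/0.060844)² = 16.4354² = 270.12 µm

P80 = 270.1 µm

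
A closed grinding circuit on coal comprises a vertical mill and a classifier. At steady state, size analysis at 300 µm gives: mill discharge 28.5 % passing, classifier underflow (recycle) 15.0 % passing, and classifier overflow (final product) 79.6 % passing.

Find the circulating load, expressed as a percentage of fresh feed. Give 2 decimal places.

CL = 378.52 %

Two-product formula at 300 µm:
r = (o − d)/(d − u)
r = (79.6 − 28.5)/(28.5 − 15.0) = 51.1/13.5 = 3.7852
CL = 100·r = 378.52 %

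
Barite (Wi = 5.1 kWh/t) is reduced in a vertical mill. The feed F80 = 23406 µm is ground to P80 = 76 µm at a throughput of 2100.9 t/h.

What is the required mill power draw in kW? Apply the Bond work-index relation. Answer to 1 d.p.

P = 11590.1 kW

W_Bond = 10·Wi·(1/√P₈₀ − 1/√F₈₀)
W = 10·5.1·(1/√76 − 1/√23406) = 10·5.1·(0.108172) = 5.5167 kWh/t
Mill draw = 5.5167 × 2100.9 = 11590.1 kW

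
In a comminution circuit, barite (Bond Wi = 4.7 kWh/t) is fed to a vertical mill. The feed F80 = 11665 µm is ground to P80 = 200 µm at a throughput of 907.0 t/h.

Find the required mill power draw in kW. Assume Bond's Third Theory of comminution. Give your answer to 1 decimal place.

W_Bond = 10·Wi·(1/√P₈₀ − 1/√F₈₀)
W = 10·4.7·(1/√200 − 1/√11665) = 10·4.7·(0.061452) = 2.8882 kWh/t
P = W·T = 2.8882·907.0 = 2619.6 kW

P = 2619.6 kW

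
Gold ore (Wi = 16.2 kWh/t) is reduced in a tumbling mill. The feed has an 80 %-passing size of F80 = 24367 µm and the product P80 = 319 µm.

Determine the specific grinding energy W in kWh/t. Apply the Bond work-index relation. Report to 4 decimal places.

W = 8.0325 kWh/t

W = 10 Wi (P80^-0.5 − F80^-0.5)
1/√319 = 0.055989;  1/√24367 = 0.006406
W = 10·16.2·(0.055989 − 0.006406) = 8.0325 kWh/t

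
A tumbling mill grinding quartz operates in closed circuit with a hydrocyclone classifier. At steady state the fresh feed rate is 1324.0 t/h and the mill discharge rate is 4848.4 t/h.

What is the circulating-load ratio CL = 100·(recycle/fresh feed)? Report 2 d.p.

Steady state: M = F + R.
R = M − F = 4848.4 − 1324.0 = 3524.4 t/h
CL = 100·R/F = 100·3524.4/1324.0 = 266.19 %

CL = 266.19 %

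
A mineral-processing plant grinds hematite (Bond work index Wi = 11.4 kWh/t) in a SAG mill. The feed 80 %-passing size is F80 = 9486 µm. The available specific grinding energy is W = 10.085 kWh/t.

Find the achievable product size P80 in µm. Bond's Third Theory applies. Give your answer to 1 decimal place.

Bond:  W = 10 Wi (1/√P − 1/√F)
P80^-0.5 = F80^-0.5 + W/(10 Wi)
  = 10.0850/(10·11.4) + 1/√9486 = 0.088465 + 0.010267 = 0.098732
P80 = (1/0.098732)² = 10.1284² = 102.58 µm

P80 = 102.6 µm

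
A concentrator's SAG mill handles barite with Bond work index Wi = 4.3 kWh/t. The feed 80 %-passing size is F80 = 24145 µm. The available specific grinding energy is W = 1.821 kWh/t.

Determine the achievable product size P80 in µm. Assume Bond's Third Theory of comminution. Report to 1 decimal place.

W_Bond = 10·Wi·(1/√P₈₀ − 1/√F₈₀)
P80^(−½) = W/(10 Wi) + F80^(−½)
  = 1.8210/(10·4.3) + 1/√24145 = 0.042349 + 0.006436 = 0.048784
P80 = (1/0.048784)² = 20.4984² = 420.18 µm

P80 = 420.2 µm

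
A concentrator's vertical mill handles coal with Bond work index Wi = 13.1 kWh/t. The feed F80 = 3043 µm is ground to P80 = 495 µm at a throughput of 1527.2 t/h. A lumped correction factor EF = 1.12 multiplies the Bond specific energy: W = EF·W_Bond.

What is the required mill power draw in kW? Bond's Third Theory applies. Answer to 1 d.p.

W = 10 Wi (P80^-0.5 − F80^-0.5)
W = 10·13.1·(1/√495 − 1/√3043) = 10·13.1·(0.026819) = 3.5132 kWh/t
Apply correction: 3.5132 × 1.12 = 3.9348 kWh/t
P = W·T = 3.9348·1527.2 = 6009.3 kW

P = 6009.3 kW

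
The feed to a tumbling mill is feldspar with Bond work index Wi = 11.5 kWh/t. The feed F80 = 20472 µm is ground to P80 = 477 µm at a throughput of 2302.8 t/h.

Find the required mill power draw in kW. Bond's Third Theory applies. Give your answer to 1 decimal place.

W = 10 Wi (1/√P80 − 1/√F80)  [Bond]
W = 10·11.5·(1/√477 − 1/√20472) = 10·11.5·(0.038798) = 4.4617 kWh/t
P = W·T = 4.4617·2302.8 = 10274.5 kW

P = 10274.5 kW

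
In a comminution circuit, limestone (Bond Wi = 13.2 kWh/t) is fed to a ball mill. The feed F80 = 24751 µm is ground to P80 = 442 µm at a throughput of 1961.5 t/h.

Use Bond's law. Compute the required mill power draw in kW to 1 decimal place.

Bond: W = 10·Wi·(1/√P80 − 1/√F80)
W = 10·13.2·(1/√442 − 1/√24751) = 10·13.2·(0.041209) = 5.4396 kWh/t
Mill draw = 5.4396 × 1961.5 = 10669.7 kW

P = 10669.7 kW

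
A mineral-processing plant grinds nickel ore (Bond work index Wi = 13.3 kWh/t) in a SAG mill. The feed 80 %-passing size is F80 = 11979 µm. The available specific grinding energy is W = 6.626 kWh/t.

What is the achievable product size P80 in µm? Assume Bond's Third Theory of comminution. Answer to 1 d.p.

Bond:  W = 10 Wi (1/√P − 1/√F)
P80^-0.5 = F80^-0.5 + W/(10 Wi)
  = 6.6260/(10·13.3) + 1/√11979 = 0.049820 + 0.009137 = 0.058956
P80 = (1/0.058956)² = 16.9617² = 287.70 µm

P80 = 287.7 µm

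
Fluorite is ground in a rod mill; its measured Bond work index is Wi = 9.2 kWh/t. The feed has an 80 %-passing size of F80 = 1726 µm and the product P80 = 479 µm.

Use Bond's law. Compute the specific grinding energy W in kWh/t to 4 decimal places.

W = 1.9891 kWh/t

W_Bond = 10·Wi·(1/√P₈₀ − 1/√F₈₀)
1/√479 = 0.045691;  1/√1726 = 0.024070
W = 10·9.2·(0.045691 − 0.024070) = 1.9891 kWh/t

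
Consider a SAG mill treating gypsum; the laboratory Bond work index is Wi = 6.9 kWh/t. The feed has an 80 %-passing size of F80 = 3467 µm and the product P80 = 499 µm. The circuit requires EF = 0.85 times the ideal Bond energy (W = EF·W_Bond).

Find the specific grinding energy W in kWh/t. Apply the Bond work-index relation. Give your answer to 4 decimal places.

W = 1.6295 kWh/t

W = 10·Wi·(P80^(-½) − F80^(-½))
1/√499 = 0.044766;  1/√3467 = 0.016983
W = 10·6.9·(0.044766 − 0.016983) = 1.9170 kWh/t
Apply correction: 1.9170 × 0.85 = 1.6295 kWh/t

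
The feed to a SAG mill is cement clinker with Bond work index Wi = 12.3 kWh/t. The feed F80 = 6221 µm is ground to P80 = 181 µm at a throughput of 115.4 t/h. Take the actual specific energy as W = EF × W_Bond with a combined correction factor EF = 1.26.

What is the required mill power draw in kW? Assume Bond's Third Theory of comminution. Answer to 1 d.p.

P = 1102.6 kW

W = 10·Wi·(P80^(-½) − F80^(-½))
W = 10·12.3·(1/√181 − 1/√6221) = 10·12.3·(0.061651) = 7.5831 kWh/t
With EF = 1.26: W = 7.5831·1.26 = 9.5546 kWh/t
P = W·T = 9.5546·115.4 = 1102.6 kW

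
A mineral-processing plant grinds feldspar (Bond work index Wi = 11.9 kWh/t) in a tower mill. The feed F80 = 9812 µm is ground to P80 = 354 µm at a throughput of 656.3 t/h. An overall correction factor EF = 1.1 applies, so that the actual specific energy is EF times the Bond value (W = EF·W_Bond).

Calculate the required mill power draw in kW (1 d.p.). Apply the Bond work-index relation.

P = 3698.8 kW

W_Bond = 10·Wi·(1/√P₈₀ − 1/√F₈₀)
W = 10·11.9·(1/√354 − 1/√9812) = 10·11.9·(0.043054) = 5.1234 kWh/t
Apply correction: 5.1234 × 1.1 = 5.6358 kWh/t
Mill draw = 5.6358 × 656.3 = 3698.8 kW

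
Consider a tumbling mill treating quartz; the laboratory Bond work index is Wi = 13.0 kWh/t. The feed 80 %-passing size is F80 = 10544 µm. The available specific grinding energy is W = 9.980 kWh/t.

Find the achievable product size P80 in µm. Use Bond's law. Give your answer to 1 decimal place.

W = 10·Wi·[P80^(−½) − F80^(−½)]
P80^-0.5 = F80^-0.5 + W/(10 Wi)
  = 9.9800/(10·13.0) + 1/√10544 = 0.076769 + 0.009739 = 0.086508
P80 = (1/0.086508)² = 11.5596² = 133.63 µm

P80 = 133.6 µm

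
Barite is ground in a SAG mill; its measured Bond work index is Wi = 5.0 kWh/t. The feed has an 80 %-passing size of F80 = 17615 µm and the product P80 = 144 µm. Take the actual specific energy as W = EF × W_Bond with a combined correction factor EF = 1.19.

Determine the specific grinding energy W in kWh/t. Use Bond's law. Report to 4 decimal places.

W = 10 Wi (1/√P80 − 1/√F80)  [Bond]
1/√144 = 0.083333;  1/√17615 = 0.007535
W = 10·5.0·(0.083333 − 0.007535) = 3.7899 kWh/t
With EF = 1.19: W = 3.7899·1.19 = 4.5100 kWh/t

W = 4.5100 kWh/t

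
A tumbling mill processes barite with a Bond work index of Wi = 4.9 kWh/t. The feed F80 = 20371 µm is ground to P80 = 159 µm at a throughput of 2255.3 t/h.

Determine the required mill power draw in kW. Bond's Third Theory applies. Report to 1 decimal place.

P = 7989.7 kW

W = 10 Wi (1/√P80 − 1/√F80)  [Bond]
W = 10·4.9·(1/√159 − 1/√20371) = 10·4.9·(0.072299) = 3.5426 kWh/t
Power = W × throughput = 3.5426 kWh/t × 2255.3 t/h = 7989.7 kW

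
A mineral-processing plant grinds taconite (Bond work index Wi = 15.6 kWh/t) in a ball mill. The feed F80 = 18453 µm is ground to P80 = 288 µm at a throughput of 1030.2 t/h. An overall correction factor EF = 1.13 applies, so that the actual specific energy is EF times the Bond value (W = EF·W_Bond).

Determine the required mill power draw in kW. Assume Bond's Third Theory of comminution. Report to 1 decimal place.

P = 9364.2 kW

W = 10·Wi·(P80^(-½) − F80^(-½))
W = 10·15.6·(1/√288 − 1/√18453) = 10·15.6·(0.051564) = 8.0440 kWh/t
W_actual = 1.13 × 8.0440 = 9.0897 kWh/t
Power = W × throughput = 9.0897 kWh/t × 1030.2 t/h = 9364.2 kW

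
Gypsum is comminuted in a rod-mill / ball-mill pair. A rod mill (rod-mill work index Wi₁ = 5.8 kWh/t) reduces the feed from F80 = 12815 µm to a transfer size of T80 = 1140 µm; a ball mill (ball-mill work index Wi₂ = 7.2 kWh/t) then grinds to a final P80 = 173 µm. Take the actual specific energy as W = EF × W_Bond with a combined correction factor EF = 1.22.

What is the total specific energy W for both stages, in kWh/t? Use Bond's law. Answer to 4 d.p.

W = 5.5474 kWh/t

Bond: W = 10·Wi·(1/√P80 − 1/√F80)
Stage 1 (12815→1140 µm, Wi₁=5.8): W₁ = 10·5.8·(0.029617 − 0.008834) = 1.2055 kWh/t
Stage 2 (1140→173 µm, Wi₂=7.2): W₂ = 10·7.2·(0.076029 − 0.029617) = 3.3416 kWh/t
W = W₁ + W₂ = 1.2055 + 3.3416 = 4.5471 kWh/t
Corrected W = EF·W_Bond = 1.22·4.5471 = 5.5474 kWh/t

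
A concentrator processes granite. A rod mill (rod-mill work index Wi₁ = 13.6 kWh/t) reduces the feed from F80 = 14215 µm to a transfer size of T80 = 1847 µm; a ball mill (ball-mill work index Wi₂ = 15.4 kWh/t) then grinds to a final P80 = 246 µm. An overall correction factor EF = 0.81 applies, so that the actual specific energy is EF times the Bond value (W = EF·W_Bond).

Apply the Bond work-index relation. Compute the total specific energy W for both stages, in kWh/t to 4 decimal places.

W = 10·Wi·[P80^(−½) − F80^(−½)]
Stage 1 (14215→1847 µm, Wi₁=13.6): W₁ = 10·13.6·(0.023268 − 0.008387) = 2.0238 kWh/t
Stage 2 (1847→246 µm, Wi₂=15.4): W₂ = 10·15.4·(0.063758 − 0.023268) = 6.2353 kWh/t
W = W₁ + W₂ = 2.0238 + 6.2353 = 8.2592 kWh/t
Corrected W = EF·W_Bond = 0.81·8.2592 = 6.6899 kWh/t

W = 6.6899 kWh/t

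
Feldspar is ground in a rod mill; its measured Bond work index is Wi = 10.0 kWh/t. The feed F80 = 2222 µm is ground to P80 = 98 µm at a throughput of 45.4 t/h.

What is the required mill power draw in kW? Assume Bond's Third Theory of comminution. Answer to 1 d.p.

W = 10 Wi / √P80 − 10 Wi / √F80
W = 10·10.0·(1/√98 − 1/√2222) = 10·10.0·(0.079801) = 7.9801 kWh/t
P = W·T = 7.9801·45.4 = 362.3 kW

P = 362.3 kW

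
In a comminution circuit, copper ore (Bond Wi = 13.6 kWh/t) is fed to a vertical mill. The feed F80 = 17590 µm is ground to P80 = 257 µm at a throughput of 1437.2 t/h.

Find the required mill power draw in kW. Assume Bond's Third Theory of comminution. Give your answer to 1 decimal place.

W = 10 Wi / √P80 − 10 Wi / √F80
W = 10·13.6·(1/√257 − 1/√17590) = 10·13.6·(0.054838) = 7.4580 kWh/t
Mill draw = 7.4580 × 1437.2 = 10718.7 kW

P = 10718.7 kW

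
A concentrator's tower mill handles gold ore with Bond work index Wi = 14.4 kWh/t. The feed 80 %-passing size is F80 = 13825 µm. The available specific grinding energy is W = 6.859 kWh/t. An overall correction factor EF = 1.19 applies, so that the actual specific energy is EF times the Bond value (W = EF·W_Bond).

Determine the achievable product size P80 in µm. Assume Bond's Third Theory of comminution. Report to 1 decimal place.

W = 10 Wi / √P80 − 10 Wi / √F80
W_Bond = W / EF = 6.859 / 1.19 = 5.7639 kWh/t
1/√P80 = 1/√F80 + W_Bond/(10·Wi)
  = 5.7639/(10·14.4) + 1/√13825 = 0.040027 + 0.008505 = 0.048532
P80 = (1/0.048532)² = 20.6051² = 424.57 µm

P80 = 424.6 µm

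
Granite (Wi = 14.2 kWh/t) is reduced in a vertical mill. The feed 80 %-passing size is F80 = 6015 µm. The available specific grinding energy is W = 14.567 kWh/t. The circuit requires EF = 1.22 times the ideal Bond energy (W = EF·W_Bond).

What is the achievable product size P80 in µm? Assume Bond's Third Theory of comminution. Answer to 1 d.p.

W = 10 Wi / √P80 − 10 Wi / √F80
W_Bond = W / EF = 14.567 / 1.22 = 11.9402 kWh/t
P80^(−½) = W_Bond/(10 Wi) + F80^(−½)
  = 11.9402/(10·14.2) + 1/√6015 = 0.084086 + 0.012894 = 0.096979
P80 = (1/0.096979)² = 10.3115² = 106.33 µm

P80 = 106.3 µm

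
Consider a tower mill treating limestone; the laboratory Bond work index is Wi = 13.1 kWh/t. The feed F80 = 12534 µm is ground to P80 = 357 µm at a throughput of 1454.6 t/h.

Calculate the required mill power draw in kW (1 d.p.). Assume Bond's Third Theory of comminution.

W = 10 Wi (P80^-0.5 − F80^-0.5)
W = 10·13.1·(1/√357 − 1/√12534) = 10·13.1·(0.043993) = 5.7631 kWh/t
Mill draw = 5.7631 × 1454.6 = 8383.1 kW

P = 8383.1 kW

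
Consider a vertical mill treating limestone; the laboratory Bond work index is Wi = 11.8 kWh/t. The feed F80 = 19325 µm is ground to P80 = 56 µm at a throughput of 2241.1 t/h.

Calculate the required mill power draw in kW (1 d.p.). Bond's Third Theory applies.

P = 33436.3 kW

Bond:  W = 10 Wi (1/√P − 1/√F)
W = 10·11.8·(1/√56 − 1/√19325) = 10·11.8·(0.126437) = 14.9196 kWh/t
P_mill = W·ṁ = 14.9196·2241.1 = 33436.3 kW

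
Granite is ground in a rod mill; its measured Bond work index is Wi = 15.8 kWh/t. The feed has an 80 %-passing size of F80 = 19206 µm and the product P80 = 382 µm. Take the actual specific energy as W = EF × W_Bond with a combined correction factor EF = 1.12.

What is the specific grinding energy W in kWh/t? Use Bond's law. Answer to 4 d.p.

W_Bond = 10·Wi·(1/√P₈₀ − 1/√F₈₀)
1/√382 = 0.051164;  1/√19206 = 0.007216
W = 10·15.8·(0.051164 − 0.007216) = 6.9439 kWh/t
With EF = 1.12: W = 6.9439·1.12 = 7.7772 kWh/t

W = 7.7772 kWh/t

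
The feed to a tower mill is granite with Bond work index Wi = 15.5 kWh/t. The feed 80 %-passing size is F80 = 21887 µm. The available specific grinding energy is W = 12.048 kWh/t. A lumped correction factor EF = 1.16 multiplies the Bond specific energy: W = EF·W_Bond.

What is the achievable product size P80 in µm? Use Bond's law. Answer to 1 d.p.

W_Bond = 10·Wi·(1/√P₈₀ − 1/√F₈₀)
W_Bond = W / EF = 12.048 / 1.16 = 10.3862 kWh/t
⇒ 1/√P80 = W_Bond/(10·Wi) + 1/√F80
  = 10.3862/(10·15.5) + 1/√21887 = 0.067008 + 0.006759 = 0.073767
P80 = (1/0.073767)² = 13.5562² = 183.77 µm

P80 = 183.8 µm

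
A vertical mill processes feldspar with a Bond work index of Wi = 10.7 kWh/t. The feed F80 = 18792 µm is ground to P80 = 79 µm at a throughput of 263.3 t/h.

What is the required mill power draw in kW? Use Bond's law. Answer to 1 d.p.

P = 2964.2 kW

W = 10 Wi / √P80 − 10 Wi / √F80
W = 10·10.7·(1/√79 − 1/√18792) = 10·10.7·(0.105214) = 11.2579 kWh/t
P_mill = W·ṁ = 11.2579·263.3 = 2964.2 kW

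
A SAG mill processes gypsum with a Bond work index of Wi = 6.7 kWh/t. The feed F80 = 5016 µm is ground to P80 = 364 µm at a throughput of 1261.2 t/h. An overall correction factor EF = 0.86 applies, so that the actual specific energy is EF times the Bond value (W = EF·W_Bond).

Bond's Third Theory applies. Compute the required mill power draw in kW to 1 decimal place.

W = 10 Wi / √P80 − 10 Wi / √F80
W = 10·6.7·(1/√364 − 1/√5016) = 10·6.7·(0.038295) = 2.5657 kWh/t
Apply correction: 2.5657 × 0.86 = 2.2065 kWh/t
P_mill = W·ṁ = 2.2065·1261.2 = 2782.9 kW

P = 2782.9 kW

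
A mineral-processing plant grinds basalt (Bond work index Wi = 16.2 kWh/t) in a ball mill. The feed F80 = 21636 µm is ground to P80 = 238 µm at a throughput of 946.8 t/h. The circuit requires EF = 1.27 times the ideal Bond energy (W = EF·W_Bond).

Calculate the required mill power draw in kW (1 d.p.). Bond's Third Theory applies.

P = 11302.4 kW

W = 10 Wi / √P80 − 10 Wi / √F80
W = 10·16.2·(1/√238 − 1/√21636) = 10·16.2·(0.058022) = 9.3995 kWh/t
Corrected W = EF·W_Bond = 1.27·9.3995 = 11.9374 kWh/t
Power = W × throughput = 11.9374 kWh/t × 946.8 t/h = 11302.4 kW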